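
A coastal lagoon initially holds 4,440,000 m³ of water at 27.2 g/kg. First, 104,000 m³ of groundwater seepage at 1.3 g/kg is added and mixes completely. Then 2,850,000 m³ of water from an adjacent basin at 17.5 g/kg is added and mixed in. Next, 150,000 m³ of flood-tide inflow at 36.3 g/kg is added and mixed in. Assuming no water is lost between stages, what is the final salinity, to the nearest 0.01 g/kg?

Salt balance:
Initial salt = 4,440,000×27.2 = 120,768,000
After stage 1: salt = 120,768,000 + 104,000×1.3 = 120,903,200; volume = 4,544,000 m³; S = 26.607 g/kg
After stage 2: salt = 120,903,200 + 2,850,000×17.5 = 170,778,200; volume = 7,394,000 m³; S = 23.097 g/kg
After stage 3: salt = 170,778,200 + 150,000×36.3 = 176,223,200; volume = 7,544,000 m³
S = 176,223,200 / 7,544,000 = 23.3594 g/kg

23.36 g/kg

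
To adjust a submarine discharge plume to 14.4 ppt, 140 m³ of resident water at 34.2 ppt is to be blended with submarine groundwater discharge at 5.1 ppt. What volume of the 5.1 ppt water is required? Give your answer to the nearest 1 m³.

298 m³

Salt balance: 140×34.2 + V×5.1 = (140+V)×14.4
4,788 + 5.1V = 2,016 + 14.4V
2,772 = 9.3V
V = 298.06 m³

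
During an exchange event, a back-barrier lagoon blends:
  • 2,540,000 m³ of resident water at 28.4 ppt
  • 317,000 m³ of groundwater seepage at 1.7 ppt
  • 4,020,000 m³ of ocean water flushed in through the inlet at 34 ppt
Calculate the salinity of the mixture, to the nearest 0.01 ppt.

Weighted by volume,
salt = 2,540,000×28.4 + 317,000×1.7 + 4,020,000×34 = 72,136,000 + 538,900 + 136,680,000 = 209,354,900
volume = 2,540,000 + 317,000 + 4,020,000 = 6,877,000 m³
S = 209,354,900 / 6,877,000 = 30.4428 ppt

30.44 ppt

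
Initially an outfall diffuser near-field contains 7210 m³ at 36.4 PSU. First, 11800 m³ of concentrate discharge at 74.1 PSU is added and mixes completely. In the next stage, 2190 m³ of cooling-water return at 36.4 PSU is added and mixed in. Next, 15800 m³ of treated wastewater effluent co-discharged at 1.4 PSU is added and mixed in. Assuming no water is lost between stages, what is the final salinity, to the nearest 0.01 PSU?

By conservation of dissolved salt,
Initial salt = 7,210×36.4 = 262,444
After stage 1: salt = 262,444 + 11,800×74.1 = 1,136,824; volume = 19,010 m³; S = 59.801 PSU
After stage 2: salt = 1,136,824 + 2,190×36.4 = 1,216,540; volume = 21,200 m³; S = 57.384 PSU
After stage 3: salt = 1,216,540 + 15,800×1.4 = 1,238,660; volume = 37,000 m³
S = 1,238,660 / 37,000 = 33.4773 PSU

33.48 PSU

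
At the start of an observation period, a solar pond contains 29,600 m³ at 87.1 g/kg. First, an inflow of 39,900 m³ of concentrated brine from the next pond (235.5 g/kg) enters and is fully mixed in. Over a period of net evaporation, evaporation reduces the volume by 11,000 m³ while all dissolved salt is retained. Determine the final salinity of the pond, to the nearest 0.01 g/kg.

After mixing: salt = 29,600×87.1 + 39,900×235.5 = 11,974,610; volume = 69,500 m³
After evaporation: salt unchanged = 11,974,610; volume = 69,500 − 11,000 = 58,500 m³
S = 11,974,610 / 58,500 = 204.6942 g/kg

204.69 g/kg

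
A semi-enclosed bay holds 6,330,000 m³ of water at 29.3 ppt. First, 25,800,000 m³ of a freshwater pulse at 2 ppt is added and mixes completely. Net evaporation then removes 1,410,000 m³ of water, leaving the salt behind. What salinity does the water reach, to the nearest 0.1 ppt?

7.7 ppt

After mixing: salt = 6,330,000×29.3 + 25,800,000×2 = 237,069,000; volume = 32,130,000 m³
After evaporation: salt unchanged = 237,069,000; volume = 32,130,000 − 1,410,000 = 30,720,000 m³
S = 237,069,000 / 30,720,000 = 7.7171 ppt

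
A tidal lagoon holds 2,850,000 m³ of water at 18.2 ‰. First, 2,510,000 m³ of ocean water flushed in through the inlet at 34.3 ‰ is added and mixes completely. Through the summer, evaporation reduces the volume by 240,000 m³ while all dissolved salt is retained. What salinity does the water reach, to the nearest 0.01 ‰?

26.95 ‰

After mixing: salt = 2,850,000×18.2 + 2,510,000×34.3 = 137,963,000; volume = 5,360,000 m³
After evaporation: salt unchanged = 137,963,000; volume = 5,360,000 − 240,000 = 5,120,000 m³
S = 137,963,000 / 5,120,000 = 26.9459 ‰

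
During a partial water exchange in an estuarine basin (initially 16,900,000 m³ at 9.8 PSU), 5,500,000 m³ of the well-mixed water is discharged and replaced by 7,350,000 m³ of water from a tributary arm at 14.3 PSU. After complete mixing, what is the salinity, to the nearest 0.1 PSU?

Remaining after removal: 11,400,000 m³ at 9.8 PSU (salt = 111,720,000)
After addition: salt = 111,720,000 + 7,350,000×14.3 = 216,825,000; volume = 18,750,000 m³
S = 216,825,000 / 18,750,000 = 11.564 PSU

11.6 PSU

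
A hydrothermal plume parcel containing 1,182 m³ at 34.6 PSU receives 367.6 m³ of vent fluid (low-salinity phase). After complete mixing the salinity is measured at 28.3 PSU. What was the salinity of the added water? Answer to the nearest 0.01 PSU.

Salt balance: 1,182×34.6 + 367.6×S = 1,549.6×28.3
40,897.2 + 367.6·S = 43,853.68
S = (43,853.68 − 40,897.2) / 367.6 = 8.0427 PSU

8.04 PSU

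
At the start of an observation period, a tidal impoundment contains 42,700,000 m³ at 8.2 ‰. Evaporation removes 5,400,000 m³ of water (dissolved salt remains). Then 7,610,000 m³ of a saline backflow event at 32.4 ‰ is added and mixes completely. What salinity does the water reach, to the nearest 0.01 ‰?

13.29 ‰

After evaporation: salt = 42,700,000×8.2 = 350,140,000; volume = 42,700,000 − 5,400,000 = 37,300,000 m³
After mixing: salt = 350,140,000 + 7,610,000×32.4 = 596,704,000; volume = 37,300,000 + 7,610,000 = 44,910,000 m³
S = 596,704,000 / 44,910,000 = 13.2867 ‰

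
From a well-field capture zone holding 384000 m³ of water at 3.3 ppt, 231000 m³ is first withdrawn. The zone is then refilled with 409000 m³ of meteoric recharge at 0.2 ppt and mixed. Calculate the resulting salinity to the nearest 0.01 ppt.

1.04 ppt

Remaining after removal: 153,000 m³ at 3.3 ppt (salt = 504,900)
After addition: salt = 504,900 + 409,000×0.2 = 586,700; volume = 562,000 m³
S = 586,700 / 562,000 = 1.044 ppt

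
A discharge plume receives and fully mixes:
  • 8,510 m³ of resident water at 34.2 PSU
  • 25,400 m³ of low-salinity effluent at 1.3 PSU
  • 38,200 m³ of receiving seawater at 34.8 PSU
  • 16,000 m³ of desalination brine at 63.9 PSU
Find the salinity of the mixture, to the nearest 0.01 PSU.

30.37 PSU

Weighted by volume,
salt = 8,510×34.2 + 25,400×1.3 + 38,200×34.8 + 16,000×63.9 = 291,042 + 33,020 + 1,329,360 + 1,022,400 = 2,675,822
volume = 8,510 + 25,400 + 38,200 + 16,000 = 88,110 m³
S = 2,675,822 / 88,110 = 30.3691 PSU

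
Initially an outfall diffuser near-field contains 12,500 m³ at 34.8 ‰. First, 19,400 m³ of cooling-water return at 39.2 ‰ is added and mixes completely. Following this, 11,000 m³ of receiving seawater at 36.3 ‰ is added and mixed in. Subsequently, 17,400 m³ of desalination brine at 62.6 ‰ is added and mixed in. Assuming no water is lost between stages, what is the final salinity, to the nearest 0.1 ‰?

Total salt / total volume:
Initial salt = 12,500×34.8 = 435,000
After stage 1: salt = 435,000 + 19,400×39.2 = 1,195,480; volume = 31,900 m³; S = 37.476 ‰
After stage 2: salt = 1,195,480 + 11,000×36.3 = 1,594,780; volume = 42,900 m³; S = 37.174 ‰
After stage 3: salt = 1,594,780 + 17,400×62.6 = 2,684,020; volume = 60,300 m³
S = 2,684,020 / 60,300 = 44.5111 ‰

44.5 ‰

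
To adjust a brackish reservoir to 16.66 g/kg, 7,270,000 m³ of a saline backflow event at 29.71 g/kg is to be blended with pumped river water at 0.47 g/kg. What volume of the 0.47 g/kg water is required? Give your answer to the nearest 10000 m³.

5860000 m³

Salt balance: 7,270,000×29.71 + V×0.47 = (7,270,000+V)×16.66
215,991,700 + 0.47V = 121,118,200 + 16.66V
94,873,500 = 16.19V
V = 5,860,006.18 m³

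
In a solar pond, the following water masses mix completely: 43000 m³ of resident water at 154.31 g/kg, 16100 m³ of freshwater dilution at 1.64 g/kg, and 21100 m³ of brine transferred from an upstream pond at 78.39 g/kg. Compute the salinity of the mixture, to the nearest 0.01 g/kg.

103.69 g/kg

Weighted by volume,
salt = 43,000×154.31 + 16,100×1.64 + 21,100×78.39 = 6,635,330 + 26,404 + 1,654,029 = 8,315,763
volume = 43,000 + 16,100 + 21,100 = 80,200 m³
S = 8,315,763 / 80,200 = 103.6878 g/kg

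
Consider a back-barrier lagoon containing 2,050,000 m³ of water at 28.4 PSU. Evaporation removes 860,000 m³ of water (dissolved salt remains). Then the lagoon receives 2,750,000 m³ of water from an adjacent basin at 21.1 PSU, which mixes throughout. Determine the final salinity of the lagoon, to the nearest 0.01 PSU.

After evaporation: salt = 2,050,000×28.4 = 58,220,000; volume = 2,050,000 − 860,000 = 1,190,000 m³
After mixing: salt = 58,220,000 + 2,750,000×21.1 = 116,245,000; volume = 1,190,000 + 2,750,000 = 3,940,000 m³
S = 116,245,000 / 3,940,000 = 29.5038 PSU

29.50 PSU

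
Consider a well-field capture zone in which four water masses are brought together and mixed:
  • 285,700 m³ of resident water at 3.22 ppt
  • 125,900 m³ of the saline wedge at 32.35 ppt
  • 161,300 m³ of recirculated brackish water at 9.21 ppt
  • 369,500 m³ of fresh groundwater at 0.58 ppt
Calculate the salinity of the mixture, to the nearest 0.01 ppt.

Mass of salt is conserved:
salt = 285,700×3.22 + 125,900×32.35 + 161,300×9.21 + 369,500×0.58 = 919,954 + 4,072,865 + 1,485,573 + 214,310 = 6,692,702
volume = 285,700 + 125,900 + 161,300 + 369,500 = 942,400 m³
S = 6,692,702 / 942,400 = 7.1018 ppt

7.10 ppt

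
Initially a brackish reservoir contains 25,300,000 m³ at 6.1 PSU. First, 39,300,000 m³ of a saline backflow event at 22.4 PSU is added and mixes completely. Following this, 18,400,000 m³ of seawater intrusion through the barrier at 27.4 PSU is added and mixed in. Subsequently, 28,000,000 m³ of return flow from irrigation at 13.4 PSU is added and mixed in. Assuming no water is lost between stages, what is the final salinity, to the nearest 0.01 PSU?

Total salt / total volume:
Initial salt = 25,300,000×6.1 = 154,330,000
After stage 1: salt = 154,330,000 + 39,300,000×22.4 = 1,034,650,000; volume = 64,600,000 m³; S = 16.016 PSU
After stage 2: salt = 1,034,650,000 + 18,400,000×27.4 = 1,538,810,000; volume = 83,000,000 m³; S = 18.54 PSU
After stage 3: salt = 1,538,810,000 + 28,000,000×13.4 = 1,914,010,000; volume = 111,000,000 m³
S = 1,914,010,000 / 111,000,000 = 17.2433 PSU

17.24 PSU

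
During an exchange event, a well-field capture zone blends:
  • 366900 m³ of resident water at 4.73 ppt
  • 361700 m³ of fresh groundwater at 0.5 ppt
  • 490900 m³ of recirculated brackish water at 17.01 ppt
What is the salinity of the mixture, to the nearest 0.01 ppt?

Total salt / total volume:
salt = 366,900×4.73 + 361,700×0.5 + 490,900×17.01 = 1,735,437 + 180,850 + 8,350,209 = 10,266,496
volume = 366,900 + 361,700 + 490,900 = 1,219,500 m³
S = 10,266,496 / 1,219,500 = 8.4186 ppt

8.42 ppt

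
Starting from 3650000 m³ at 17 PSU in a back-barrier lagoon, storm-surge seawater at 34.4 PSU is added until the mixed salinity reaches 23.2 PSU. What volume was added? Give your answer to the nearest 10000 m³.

Salt balance: 3,650,000×17 + V×34.4 = (3,650,000+V)×23.2
62,050,000 + 34.4V = 84,680,000 + 23.2V
22,630,000 = 11.2V
V = 2,020,535.71 m³

2020000 m³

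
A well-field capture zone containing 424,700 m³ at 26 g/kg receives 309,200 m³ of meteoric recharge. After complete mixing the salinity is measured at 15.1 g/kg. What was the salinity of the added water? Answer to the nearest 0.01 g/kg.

0.13 g/kg

Salt balance: 424,700×26 + 309,200×S = 733,900×15.1
11,042,200 + 309,200·S = 11,081,890
S = (11,081,890 − 11,042,200) / 309,200 = 0.1284 g/kg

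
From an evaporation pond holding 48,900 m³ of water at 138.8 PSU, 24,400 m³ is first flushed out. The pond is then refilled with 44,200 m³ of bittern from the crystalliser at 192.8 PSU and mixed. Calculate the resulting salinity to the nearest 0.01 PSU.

173.54 PSU

Remaining after removal: 24,500 m³ at 138.8 PSU (salt = 3,400,600)
After addition: salt = 3,400,600 + 44,200×192.8 = 11,922,360; volume = 68,700 m³
S = 11,922,360 / 68,700 = 173.5424 PSU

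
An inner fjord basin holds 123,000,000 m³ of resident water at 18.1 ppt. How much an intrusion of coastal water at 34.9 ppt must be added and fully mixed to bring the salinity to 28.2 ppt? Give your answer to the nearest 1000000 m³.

185000000 m³

Salt balance: 123,000,000×18.1 + V×34.9 = (123,000,000+V)×28.2
2,226,300,000 + 34.9V = 3,468,600,000 + 28.2V
1,242,300,000 = 6.7V
V = 185,417,910.45 m³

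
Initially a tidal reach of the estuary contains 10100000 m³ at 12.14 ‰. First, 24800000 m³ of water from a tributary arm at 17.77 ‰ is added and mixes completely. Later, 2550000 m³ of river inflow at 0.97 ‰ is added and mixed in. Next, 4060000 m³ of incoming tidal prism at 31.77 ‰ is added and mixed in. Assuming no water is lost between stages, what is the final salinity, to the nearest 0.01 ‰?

16.74 ‰

Conserving salt mass:
Initial salt = 10,100,000×12.14 = 122,614,000
After stage 1: salt = 122,614,000 + 24,800,000×17.77 = 563,310,000; volume = 34,900,000 m³; S = 16.141 ‰
After stage 2: salt = 563,310,000 + 2,550,000×0.97 = 565,783,500; volume = 37,450,000 m³; S = 15.108 ‰
After stage 3: salt = 565,783,500 + 4,060,000×31.77 = 694,769,700; volume = 41,510,000 m³
S = 694,769,700 / 41,510,000 = 16.7374 ‰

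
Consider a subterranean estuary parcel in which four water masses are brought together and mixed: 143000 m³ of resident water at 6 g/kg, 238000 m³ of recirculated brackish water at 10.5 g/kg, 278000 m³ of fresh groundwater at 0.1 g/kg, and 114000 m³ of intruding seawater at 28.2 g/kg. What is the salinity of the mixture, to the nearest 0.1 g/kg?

Salt balance:
salt = 143,000×6 + 238,000×10.5 + 278,000×0.1 + 114,000×28.2 = 858,000 + 2,499,000 + 27,800 + 3,214,800 = 6,599,600
volume = 143,000 + 238,000 + 278,000 + 114,000 = 773,000 m³
S = 6,599,600 / 773,000 = 8.538 g/kg

8.5 g/kg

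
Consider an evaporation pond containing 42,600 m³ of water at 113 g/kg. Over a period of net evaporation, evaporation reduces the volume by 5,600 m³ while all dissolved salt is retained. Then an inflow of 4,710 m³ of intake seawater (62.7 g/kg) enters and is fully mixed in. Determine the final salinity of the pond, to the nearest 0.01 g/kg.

122.49 g/kg

After evaporation: salt = 42,600×113 = 4,813,800; volume = 42,600 − 5,600 = 37,000 m³
After mixing: salt = 4,813,800 + 4,710×62.7 = 5,109,117; volume = 37,000 + 4,710 = 41,710 m³
S = 5,109,117 / 41,710 = 122.4914 g/kg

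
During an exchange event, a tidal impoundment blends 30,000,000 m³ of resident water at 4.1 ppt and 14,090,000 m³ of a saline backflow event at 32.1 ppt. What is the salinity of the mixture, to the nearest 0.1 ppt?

Total salt / total volume:
salt = 30,000,000×4.1 + 14,090,000×32.1 = 123,000,000 + 452,289,000 = 575,289,000
volume = 30,000,000 + 14,090,000 = 44,090,000 m³
S = 575,289,000 / 44,090,000 = 13.048 ppt

13.0 ppt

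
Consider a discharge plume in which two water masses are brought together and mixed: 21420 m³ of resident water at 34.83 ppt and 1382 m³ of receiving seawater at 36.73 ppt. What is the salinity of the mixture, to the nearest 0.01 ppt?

34.95 ppt

Conserving salt mass:
salt = 21,420×34.83 + 1,382×36.73 = 746,058.6 + 50,760.86 = 796,819.46
volume = 21,420 + 1,382 = 22,802 m³
S = 796,819.46 / 22,802 = 34.9452 ppt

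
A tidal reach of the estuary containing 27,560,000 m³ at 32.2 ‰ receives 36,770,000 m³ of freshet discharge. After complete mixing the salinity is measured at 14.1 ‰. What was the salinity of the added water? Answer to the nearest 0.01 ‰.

Salt balance: 27,560,000×32.2 + 36,770,000×S = 64,330,000×14.1
887,432,000 + 36,770,000·S = 907,053,000
S = (907,053,000 − 887,432,000) / 36,770,000 = 0.5336 ‰

0.53 ‰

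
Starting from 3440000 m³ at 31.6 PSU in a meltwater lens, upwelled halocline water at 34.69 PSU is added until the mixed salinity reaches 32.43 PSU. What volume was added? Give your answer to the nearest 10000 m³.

1260000 m³

Salt balance: 3,440,000×31.6 + V×34.69 = (3,440,000+V)×32.43
108,704,000 + 34.69V = 111,559,200 + 32.43V
2,855,200 = 2.26V
V = 1,263,362.83 m³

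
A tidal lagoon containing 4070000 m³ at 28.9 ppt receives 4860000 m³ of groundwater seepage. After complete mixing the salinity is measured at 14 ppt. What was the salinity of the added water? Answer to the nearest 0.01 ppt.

1.52 ppt

Salt balance: 4,070,000×28.9 + 4,860,000×S = 8,930,000×14
117,623,000 + 4,860,000·S = 125,020,000
S = (125,020,000 − 117,623,000) / 4,860,000 = 1.522 ppt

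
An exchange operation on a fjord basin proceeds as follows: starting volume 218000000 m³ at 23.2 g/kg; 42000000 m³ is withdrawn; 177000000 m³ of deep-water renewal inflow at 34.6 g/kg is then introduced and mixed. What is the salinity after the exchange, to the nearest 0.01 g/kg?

Remaining after removal: 176,000,000 m³ at 23.2 g/kg (salt = 4,083,200,000)
After addition: salt = 4,083,200,000 + 177,000,000×34.6 = 10,207,400,000; volume = 353,000,000 m³
S = 10,207,400,000 / 353,000,000 = 28.9161 g/kg

28.92 g/kg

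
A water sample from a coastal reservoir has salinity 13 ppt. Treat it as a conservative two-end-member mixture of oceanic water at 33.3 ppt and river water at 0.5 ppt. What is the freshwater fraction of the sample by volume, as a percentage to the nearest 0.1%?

61.9%

Let f be the freshwater fraction. Salt balance per unit volume:
f×0.5 + (1−f)×33.3 = 13
f = (33.3 − 13) / (33.3 − 0.5) = 20.3/32.8 = 0.6189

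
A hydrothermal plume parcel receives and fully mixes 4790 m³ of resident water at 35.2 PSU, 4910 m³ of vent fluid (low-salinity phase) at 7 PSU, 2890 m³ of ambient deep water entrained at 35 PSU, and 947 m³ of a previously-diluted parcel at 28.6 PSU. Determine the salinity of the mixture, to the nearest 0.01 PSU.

Total salt / total volume:
salt = 4,790×35.2 + 4,910×7 + 2,890×35 + 947×28.6 = 168,608 + 34,370 + 101,150 + 27,084.2 = 331,212.2
volume = 4,790 + 4,910 + 2,890 + 947 = 13,537 m³
S = 331,212.2 / 13,537 = 24.4672 PSU

24.47 PSU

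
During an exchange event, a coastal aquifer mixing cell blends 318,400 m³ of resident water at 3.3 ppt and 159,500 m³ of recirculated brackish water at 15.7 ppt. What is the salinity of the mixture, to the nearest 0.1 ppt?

7.4 ppt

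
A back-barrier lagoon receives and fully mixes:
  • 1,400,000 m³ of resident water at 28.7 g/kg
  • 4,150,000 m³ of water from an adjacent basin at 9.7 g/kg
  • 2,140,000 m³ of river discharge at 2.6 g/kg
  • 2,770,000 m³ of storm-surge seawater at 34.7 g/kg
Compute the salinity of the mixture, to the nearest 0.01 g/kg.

17.41 g/kg

Mass of salt is conserved:
salt = 1,400,000×28.7 + 4,150,000×9.7 + 2,140,000×2.6 + 2,770,000×34.7 = 40,180,000 + 40,255,000 + 5,564,000 + 96,119,000 = 182,118,000
volume = 1,400,000 + 4,150,000 + 2,140,000 + 2,770,000 = 10,460,000 m³
S = 182,118,000 / 10,460,000 = 17.4109 g/kg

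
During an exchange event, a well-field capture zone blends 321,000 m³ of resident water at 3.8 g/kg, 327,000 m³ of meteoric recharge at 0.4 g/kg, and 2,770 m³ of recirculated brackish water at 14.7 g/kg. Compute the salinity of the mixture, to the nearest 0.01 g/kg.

2.14 g/kg

Mass of salt is conserved:
salt = 321,000×3.8 + 327,000×0.4 + 2,770×14.7 = 1,219,800 + 130,800 + 40,719 = 1,391,319
volume = 321,000 + 327,000 + 2,770 = 650,770 m³
S = 1,391,319 / 650,770 = 2.138 g/kg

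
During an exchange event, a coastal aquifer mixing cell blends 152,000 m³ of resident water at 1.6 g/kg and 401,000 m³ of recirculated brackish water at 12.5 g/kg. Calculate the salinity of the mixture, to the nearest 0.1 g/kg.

9.5 g/kg

Mass of salt is conserved:
salt = 152,000×1.6 + 401,000×12.5 = 243,200 + 5,012,500 = 5,255,700
volume = 152,000 + 401,000 = 553,000 m³
S = 5,255,700 / 553,000 = 9.504 g/kg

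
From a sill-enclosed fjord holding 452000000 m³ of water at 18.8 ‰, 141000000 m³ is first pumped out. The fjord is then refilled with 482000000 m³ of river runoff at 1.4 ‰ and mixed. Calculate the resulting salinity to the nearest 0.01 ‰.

8.22 ‰

Remaining after removal: 311,000,000 m³ at 18.8 ‰ (salt = 5,846,800,000)
After addition: salt = 5,846,800,000 + 482,000,000×1.4 = 6,521,600,000; volume = 793,000,000 m³
S = 6,521,600,000 / 793,000,000 = 8.224 ‰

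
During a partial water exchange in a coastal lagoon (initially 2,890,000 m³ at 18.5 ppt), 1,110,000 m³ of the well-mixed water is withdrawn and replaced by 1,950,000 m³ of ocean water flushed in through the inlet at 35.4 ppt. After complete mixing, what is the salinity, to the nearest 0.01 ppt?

27.34 ppt

Remaining after removal: 1,780,000 m³ at 18.5 ppt (salt = 32,930,000)
After addition: salt = 32,930,000 + 1,950,000×35.4 = 101,960,000; volume = 3,730,000 m³
S = 101,960,000 / 3,730,000 = 27.3351 ppt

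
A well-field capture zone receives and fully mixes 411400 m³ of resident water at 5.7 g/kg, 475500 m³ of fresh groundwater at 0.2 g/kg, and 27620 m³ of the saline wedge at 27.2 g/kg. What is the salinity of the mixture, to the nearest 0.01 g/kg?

Weighted by volume,
salt = 411,400×5.7 + 475,500×0.2 + 27,620×27.2 = 2,344,980 + 95,100 + 751,264 = 3,191,344
volume = 411,400 + 475,500 + 27,620 = 914,520 m³
S = 3,191,344 / 914,520 = 3.4896 g/kg

3.49 g/kg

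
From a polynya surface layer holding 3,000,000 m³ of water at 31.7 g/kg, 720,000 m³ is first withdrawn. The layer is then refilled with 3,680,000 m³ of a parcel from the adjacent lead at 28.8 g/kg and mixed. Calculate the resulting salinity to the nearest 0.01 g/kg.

Remaining after removal: 2,280,000 m³ at 31.7 g/kg (salt = 72,276,000)
After addition: salt = 72,276,000 + 3,680,000×28.8 = 178,260,000; volume = 5,960,000 m³
S = 178,260,000 / 5,960,000 = 29.9094 g/kg

29.91 g/kg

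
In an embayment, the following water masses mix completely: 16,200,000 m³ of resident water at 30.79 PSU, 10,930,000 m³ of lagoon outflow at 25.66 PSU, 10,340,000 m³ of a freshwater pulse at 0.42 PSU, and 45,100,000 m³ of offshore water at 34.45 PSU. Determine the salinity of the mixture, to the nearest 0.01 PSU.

Total salt / total volume:
salt = 16,200,000×30.79 + 10,930,000×25.66 + 10,340,000×0.42 + 45,100,000×34.45 = 498,798,000 + 280,463,800 + 4,342,800 + 1,553,695,000 = 2,337,299,600
volume = 16,200,000 + 10,930,000 + 10,340,000 + 45,100,000 = 82,570,000 m³
S = 2,337,299,600 / 82,570,000 = 28.3069 PSU

28.31 PSU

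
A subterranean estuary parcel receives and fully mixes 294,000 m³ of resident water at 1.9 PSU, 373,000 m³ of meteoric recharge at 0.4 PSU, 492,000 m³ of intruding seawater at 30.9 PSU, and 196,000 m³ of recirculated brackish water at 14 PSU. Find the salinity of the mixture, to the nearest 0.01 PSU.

By conservation of dissolved salt,
salt = 294,000×1.9 + 373,000×0.4 + 492,000×30.9 + 196,000×14 = 558,600 + 149,200 + 15,202,800 + 2,744,000 = 18,654,600
volume = 294,000 + 373,000 + 492,000 + 196,000 = 1,355,000 m³
S = 18,654,600 / 1,355,000 = 13.7672 PSU

13.77 PSU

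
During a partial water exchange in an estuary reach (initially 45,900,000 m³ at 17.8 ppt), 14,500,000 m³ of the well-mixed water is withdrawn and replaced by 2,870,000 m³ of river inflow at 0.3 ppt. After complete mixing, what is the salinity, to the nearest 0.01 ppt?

Remaining after removal: 31,400,000 m³ at 17.8 ppt (salt = 558,920,000)
After addition: salt = 558,920,000 + 2,870,000×0.3 = 559,781,000; volume = 34,270,000 m³
S = 559,781,000 / 34,270,000 = 16.3344 ppt

16.33 ppt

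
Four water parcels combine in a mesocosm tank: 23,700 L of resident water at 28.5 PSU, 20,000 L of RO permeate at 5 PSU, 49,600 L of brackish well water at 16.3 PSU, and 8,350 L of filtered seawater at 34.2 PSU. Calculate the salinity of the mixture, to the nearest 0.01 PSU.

18.39 PSU

Weighted by volume,
salt = 23,700×28.5 + 20,000×5 + 49,600×16.3 + 8,350×34.2 = 675,450 + 100,000 + 808,480 + 285,570 = 1,869,500
volume = 23,700 + 20,000 + 49,600 + 8,350 = 101,650 L
S = 1,869,500 / 101,650 = 18.3915 PSU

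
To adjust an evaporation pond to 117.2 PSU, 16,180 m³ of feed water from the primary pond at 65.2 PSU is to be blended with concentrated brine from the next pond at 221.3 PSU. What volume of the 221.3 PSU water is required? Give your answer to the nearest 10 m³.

8080 m³

Salt balance: 16,180×65.2 + V×221.3 = (16,180+V)×117.2
1,054,936 + 221.3V = 1,896,296 + 117.2V
841,360 = 104.1V
V = 8,082.23 m³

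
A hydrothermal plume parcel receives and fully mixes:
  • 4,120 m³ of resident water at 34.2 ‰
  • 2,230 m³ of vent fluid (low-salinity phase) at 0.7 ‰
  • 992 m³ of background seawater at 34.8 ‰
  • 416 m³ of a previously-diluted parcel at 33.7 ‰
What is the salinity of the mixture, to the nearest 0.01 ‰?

Total salt / total volume:
salt = 4,120×34.2 + 2,230×0.7 + 992×34.8 + 416×33.7 = 140,904 + 1,561 + 34,521.6 + 14,019.2 = 191,005.8
volume = 4,120 + 2,230 + 992 + 416 = 7,758 m³
S = 191,005.8 / 7,758 = 24.6205 ‰

24.62 ‰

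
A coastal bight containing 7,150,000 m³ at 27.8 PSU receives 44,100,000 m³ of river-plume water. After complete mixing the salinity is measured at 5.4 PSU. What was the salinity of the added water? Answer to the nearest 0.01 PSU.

Salt balance: 7,150,000×27.8 + 44,100,000×S = 51,250,000×5.4
198,770,000 + 44,100,000·S = 276,750,000
S = (276,750,000 − 198,770,000) / 44,100,000 = 1.7683 PSU

1.77 PSU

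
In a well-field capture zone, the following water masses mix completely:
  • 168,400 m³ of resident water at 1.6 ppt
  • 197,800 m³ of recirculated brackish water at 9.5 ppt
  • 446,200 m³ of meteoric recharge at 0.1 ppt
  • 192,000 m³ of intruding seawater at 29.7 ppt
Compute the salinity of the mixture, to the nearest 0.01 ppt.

7.86 ppt

Salt balance:
salt = 168,400×1.6 + 197,800×9.5 + 446,200×0.1 + 192,000×29.7 = 269,440 + 1,879,100 + 44,620 + 5,702,400 = 7,895,560
volume = 168,400 + 197,800 + 446,200 + 192,000 = 1,004,400 m³
S = 7,895,560 / 1,004,400 = 7.861 ppt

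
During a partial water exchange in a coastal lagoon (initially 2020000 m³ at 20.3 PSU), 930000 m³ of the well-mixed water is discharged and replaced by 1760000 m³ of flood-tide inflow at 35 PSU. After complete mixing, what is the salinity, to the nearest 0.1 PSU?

29.4 PSU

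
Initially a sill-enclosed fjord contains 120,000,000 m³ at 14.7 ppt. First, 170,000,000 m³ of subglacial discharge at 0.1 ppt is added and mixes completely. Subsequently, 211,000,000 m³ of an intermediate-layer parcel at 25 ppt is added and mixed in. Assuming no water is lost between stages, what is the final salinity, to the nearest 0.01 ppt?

14.08 ppt

Conserving salt mass:
Initial salt = 120,000,000×14.7 = 1,764,000,000
After stage 1: salt = 1,764,000,000 + 170,000,000×0.1 = 1,781,000,000; volume = 290,000,000 m³; S = 6.141 ppt
After stage 2: salt = 1,781,000,000 + 211,000,000×25 = 7,056,000,000; volume = 501,000,000 m³
S = 7,056,000,000 / 501,000,000 = 14.0838 ppt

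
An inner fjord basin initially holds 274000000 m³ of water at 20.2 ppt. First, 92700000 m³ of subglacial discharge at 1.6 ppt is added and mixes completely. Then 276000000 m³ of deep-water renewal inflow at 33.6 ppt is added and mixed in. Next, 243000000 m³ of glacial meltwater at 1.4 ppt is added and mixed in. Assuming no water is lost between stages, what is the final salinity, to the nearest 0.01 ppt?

Total salt / total volume:
Initial salt = 274,000,000×20.2 = 5,534,800,000
After stage 1: salt = 5,534,800,000 + 92,700,000×1.6 = 5,683,120,000; volume = 366,700,000 m³; S = 15.498 ppt
After stage 2: salt = 5,683,120,000 + 276,000,000×33.6 = 14,956,720,000; volume = 642,700,000 m³; S = 23.272 ppt
After stage 3: salt = 14,956,720,000 + 243,000,000×1.4 = 15,296,920,000; volume = 885,700,000 m³
S = 15,296,920,000 / 885,700,000 = 17.271 ppt

17.27 ppt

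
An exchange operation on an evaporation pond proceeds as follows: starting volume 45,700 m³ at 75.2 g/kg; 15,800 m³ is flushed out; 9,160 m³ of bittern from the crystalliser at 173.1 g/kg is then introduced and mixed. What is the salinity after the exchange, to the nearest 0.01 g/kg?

Remaining after removal: 29,900 m³ at 75.2 g/kg (salt = 2,248,480)
After addition: salt = 2,248,480 + 9,160×173.1 = 3,834,076; volume = 39,060 m³
S = 3,834,076 / 39,060 = 98.1586 g/kg

98.16 g/kg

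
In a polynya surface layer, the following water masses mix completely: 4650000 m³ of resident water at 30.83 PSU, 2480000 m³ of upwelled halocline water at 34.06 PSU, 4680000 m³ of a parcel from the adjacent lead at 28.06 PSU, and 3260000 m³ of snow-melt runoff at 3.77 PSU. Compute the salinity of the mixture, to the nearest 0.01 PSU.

24.65 PSU

Weighted by volume,
salt = 4,650,000×30.83 + 2,480,000×34.06 + 4,680,000×28.06 + 3,260,000×3.77 = 143,359,500 + 84,468,800 + 131,320,800 + 12,290,200 = 371,439,300
volume = 4,650,000 + 2,480,000 + 4,680,000 + 3,260,000 = 15,070,000 m³
S = 371,439,300 / 15,070,000 = 24.6476 PSU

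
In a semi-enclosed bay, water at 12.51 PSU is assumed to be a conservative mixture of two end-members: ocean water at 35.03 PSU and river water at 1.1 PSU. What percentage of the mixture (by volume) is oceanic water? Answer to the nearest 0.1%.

Let g be the oceanic fraction. Salt balance per unit volume:
g×35.03 + (1−g)×1.1 = 12.51
g = (12.51 − 1.1) / (35.03 − 1.1) = 11.41/33.93 = 0.3363

33.6%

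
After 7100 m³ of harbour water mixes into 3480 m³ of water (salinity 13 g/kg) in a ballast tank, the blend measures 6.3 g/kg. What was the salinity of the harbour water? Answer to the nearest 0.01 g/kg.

Salt balance: 3,480×13 + 7,100×S = 10,580×6.3
45,240 + 7,100·S = 66,654
S = (66,654 − 45,240) / 7,100 = 3.0161 g/kg

3.02 g/kg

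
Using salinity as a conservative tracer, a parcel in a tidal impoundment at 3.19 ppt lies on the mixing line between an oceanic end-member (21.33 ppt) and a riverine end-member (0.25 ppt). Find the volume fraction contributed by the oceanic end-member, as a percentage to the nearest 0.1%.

13.9%

Let g be the oceanic fraction. Salt balance per unit volume:
g×21.33 + (1−g)×0.25 = 3.19
g = (3.19 − 0.25) / (21.33 − 0.25) = 2.94/21.08 = 0.1395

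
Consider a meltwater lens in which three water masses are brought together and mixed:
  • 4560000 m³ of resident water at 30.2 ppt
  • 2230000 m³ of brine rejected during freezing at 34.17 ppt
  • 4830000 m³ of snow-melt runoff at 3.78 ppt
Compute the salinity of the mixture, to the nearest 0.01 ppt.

By conservation of dissolved salt,
salt = 4,560,000×30.2 + 2,230,000×34.17 + 4,830,000×3.78 = 137,712,000 + 76,199,100 + 18,257,400 = 232,168,500
volume = 4,560,000 + 2,230,000 + 4,830,000 = 11,620,000 m³
S = 232,168,500 / 11,620,000 = 19.9801 ppt

19.98 ppt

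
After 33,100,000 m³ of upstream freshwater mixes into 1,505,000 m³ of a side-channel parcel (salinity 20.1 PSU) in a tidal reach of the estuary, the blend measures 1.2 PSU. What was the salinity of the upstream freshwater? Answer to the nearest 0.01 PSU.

Salt balance: 1,505,000×20.1 + 33,100,000×S = 34,605,000×1.2
30,250,500 + 33,100,000·S = 41,526,000
S = (41,526,000 − 30,250,500) / 33,100,000 = 0.3406 PSU

0.34 PSU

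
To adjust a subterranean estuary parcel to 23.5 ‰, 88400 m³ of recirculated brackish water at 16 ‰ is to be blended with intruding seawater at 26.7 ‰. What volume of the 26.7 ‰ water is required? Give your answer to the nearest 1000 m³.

Salt balance: 88,400×16 + V×26.7 = (88,400+V)×23.5
1,414,400 + 26.7V = 2,077,400 + 23.5V
663,000 = 3.2V
V = 207,187.5 m³

207000 m³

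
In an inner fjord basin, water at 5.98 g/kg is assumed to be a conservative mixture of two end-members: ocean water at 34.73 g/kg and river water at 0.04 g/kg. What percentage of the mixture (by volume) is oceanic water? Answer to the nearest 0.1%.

Let g be the oceanic fraction. Salt balance per unit volume:
g×34.73 + (1−g)×0.04 = 5.98
g = (5.98 − 0.04) / (34.73 − 0.04) = 5.94/34.69 = 0.1712

17.1%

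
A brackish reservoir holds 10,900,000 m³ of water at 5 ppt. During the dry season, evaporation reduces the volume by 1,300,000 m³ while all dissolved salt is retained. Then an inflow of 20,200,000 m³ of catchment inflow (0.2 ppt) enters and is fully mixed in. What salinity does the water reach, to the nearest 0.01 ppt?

After evaporation: salt = 10,900,000×5 = 54,500,000; volume = 10,900,000 − 1,300,000 = 9,600,000 m³
After mixing: salt = 54,500,000 + 20,200,000×0.2 = 58,540,000; volume = 9,600,000 + 20,200,000 = 29,800,000 m³
S = 58,540,000 / 29,800,000 = 1.9644 ppt

1.96 ppt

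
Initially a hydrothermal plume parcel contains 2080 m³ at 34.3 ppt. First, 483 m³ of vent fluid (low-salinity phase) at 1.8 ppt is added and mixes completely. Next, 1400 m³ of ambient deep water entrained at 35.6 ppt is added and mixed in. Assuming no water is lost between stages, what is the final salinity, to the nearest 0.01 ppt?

30.80 ppt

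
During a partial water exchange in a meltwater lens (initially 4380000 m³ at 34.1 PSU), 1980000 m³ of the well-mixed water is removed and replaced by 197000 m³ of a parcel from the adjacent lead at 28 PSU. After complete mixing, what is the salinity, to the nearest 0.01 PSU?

33.64 PSU

Remaining after removal: 2,400,000 m³ at 34.1 PSU (salt = 81,840,000)
After addition: salt = 81,840,000 + 197,000×28 = 87,356,000; volume = 2,597,000 m³
S = 87,356,000 / 2,597,000 = 33.6373 PSU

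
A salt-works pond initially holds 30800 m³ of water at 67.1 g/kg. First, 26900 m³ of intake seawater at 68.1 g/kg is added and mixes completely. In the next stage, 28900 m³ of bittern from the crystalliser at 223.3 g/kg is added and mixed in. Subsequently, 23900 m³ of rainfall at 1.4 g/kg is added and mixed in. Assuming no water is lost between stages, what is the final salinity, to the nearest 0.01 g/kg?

Total salt / total volume:
Initial salt = 30,800×67.1 = 2,066,680
After stage 1: salt = 2,066,680 + 26,900×68.1 = 3,898,570; volume = 57,700 m³; S = 67.566 g/kg
After stage 2: salt = 3,898,570 + 28,900×223.3 = 10,351,940; volume = 86,600 m³; S = 119.537 g/kg
After stage 3: salt = 10,351,940 + 23,900×1.4 = 10,385,400; volume = 110,500 m³
S = 10,385,400 / 110,500 = 93.9855 g/kg

93.99 g/kg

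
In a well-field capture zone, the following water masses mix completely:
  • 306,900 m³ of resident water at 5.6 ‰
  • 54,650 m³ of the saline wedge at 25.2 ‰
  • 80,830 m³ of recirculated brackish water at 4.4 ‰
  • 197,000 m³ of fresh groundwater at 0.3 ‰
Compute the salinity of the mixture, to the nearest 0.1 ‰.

5.5 ‰

Total salt / total volume:
salt = 306,900×5.6 + 54,650×25.2 + 80,830×4.4 + 197,000×0.3 = 1,718,640 + 1,377,180 + 355,652 + 59,100 = 3,510,572
volume = 306,900 + 54,650 + 80,830 + 197,000 = 639,380 m³
S = 3,510,572 / 639,380 = 5.491 ‰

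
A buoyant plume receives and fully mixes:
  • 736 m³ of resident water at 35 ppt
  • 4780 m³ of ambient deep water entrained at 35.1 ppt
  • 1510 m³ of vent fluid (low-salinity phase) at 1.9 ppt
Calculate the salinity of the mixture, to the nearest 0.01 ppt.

By conservation of dissolved salt,
salt = 736×35 + 4,780×35.1 + 1,510×1.9 = 25,760 + 167,778 + 2,869 = 196,407
volume = 736 + 4,780 + 1,510 = 7,026 m³
S = 196,407 / 7,026 = 27.9543 ppt

27.95 ppt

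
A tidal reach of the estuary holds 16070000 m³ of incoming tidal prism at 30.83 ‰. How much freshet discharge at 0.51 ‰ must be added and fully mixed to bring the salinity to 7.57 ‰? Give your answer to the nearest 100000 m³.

Salt balance: 16,070,000×30.83 + V×0.51 = (16,070,000+V)×7.57
495,438,100 + 0.51V = 121,649,900 + 7.57V
373,788,200 = 7.06V
V = 52,944,504.25 m³

52900000 m³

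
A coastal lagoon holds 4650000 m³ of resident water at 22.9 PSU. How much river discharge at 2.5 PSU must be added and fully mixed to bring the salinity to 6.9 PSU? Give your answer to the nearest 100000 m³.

16900000 m³

Salt balance: 4,650,000×22.9 + V×2.5 = (4,650,000+V)×6.9
106,485,000 + 2.5V = 32,085,000 + 6.9V
74,400,000 = 4.4V
V = 16,909,090.91 m³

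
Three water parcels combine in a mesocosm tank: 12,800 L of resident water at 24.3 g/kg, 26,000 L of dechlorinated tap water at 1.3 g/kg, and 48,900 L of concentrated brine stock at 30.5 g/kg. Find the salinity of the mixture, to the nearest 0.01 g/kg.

20.94 g/kg

Salt balance:
salt = 12,800×24.3 + 26,000×1.3 + 48,900×30.5 = 311,040 + 33,800 + 1,491,450 = 1,836,290
volume = 12,800 + 26,000 + 48,900 = 87,700 L
S = 1,836,290 / 87,700 = 20.9383 g/kg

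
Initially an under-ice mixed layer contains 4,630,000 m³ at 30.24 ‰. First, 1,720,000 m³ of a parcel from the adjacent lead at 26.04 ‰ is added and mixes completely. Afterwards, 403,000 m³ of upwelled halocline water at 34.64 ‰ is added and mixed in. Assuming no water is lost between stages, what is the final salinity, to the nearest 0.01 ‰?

Salt balance:
Initial salt = 4,630,000×30.24 = 140,011,200
After stage 1: salt = 140,011,200 + 1,720,000×26.04 = 184,800,000; volume = 6,350,000 m³; S = 29.102 ‰
After stage 2: salt = 184,800,000 + 403,000×34.64 = 198,759,920; volume = 6,753,000 m³
S = 198,759,920 / 6,753,000 = 29.4328 ‰

29.43 ‰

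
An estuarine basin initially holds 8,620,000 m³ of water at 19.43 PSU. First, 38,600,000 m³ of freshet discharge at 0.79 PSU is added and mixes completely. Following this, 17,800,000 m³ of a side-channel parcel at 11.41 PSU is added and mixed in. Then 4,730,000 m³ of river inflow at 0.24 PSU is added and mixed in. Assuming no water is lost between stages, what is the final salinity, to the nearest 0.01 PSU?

5.77 PSU

Weighted by volume,
Initial salt = 8,620,000×19.43 = 167,486,600
After stage 1: salt = 167,486,600 + 38,600,000×0.79 = 197,980,600; volume = 47,220,000 m³; S = 4.193 PSU
After stage 2: salt = 197,980,600 + 17,800,000×11.41 = 401,078,600; volume = 65,020,000 m³; S = 6.169 PSU
After stage 3: salt = 401,078,600 + 4,730,000×0.24 = 402,213,800; volume = 69,750,000 m³
S = 402,213,800 / 69,750,000 = 5.7665 PSU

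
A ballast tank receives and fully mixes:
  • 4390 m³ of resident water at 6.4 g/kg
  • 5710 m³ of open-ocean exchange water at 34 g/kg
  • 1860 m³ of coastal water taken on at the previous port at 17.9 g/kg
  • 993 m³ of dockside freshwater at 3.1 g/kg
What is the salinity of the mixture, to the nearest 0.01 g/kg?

19.97 g/kg

Weighted by volume,
salt = 4,390×6.4 + 5,710×34 + 1,860×17.9 + 993×3.1 = 28,096 + 194,140 + 33,294 + 3,078.3 = 258,608.3
volume = 4,390 + 5,710 + 1,860 + 993 = 12,953 m³
S = 258,608.3 / 12,953 = 19.9651 g/kg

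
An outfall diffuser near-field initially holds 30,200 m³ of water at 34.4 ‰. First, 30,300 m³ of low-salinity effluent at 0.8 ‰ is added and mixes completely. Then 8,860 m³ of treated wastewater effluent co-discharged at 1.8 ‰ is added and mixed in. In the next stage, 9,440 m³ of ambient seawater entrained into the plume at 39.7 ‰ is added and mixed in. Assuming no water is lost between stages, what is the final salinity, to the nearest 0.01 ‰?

18.45 ‰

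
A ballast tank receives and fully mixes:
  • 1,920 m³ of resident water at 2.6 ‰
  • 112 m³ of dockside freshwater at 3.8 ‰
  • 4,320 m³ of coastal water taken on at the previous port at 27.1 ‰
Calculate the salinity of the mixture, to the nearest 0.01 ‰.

19.28 ‰

Salt balance:
salt = 1,920×2.6 + 112×3.8 + 4,320×27.1 = 4,992 + 425.6 + 117,072 = 122,489.6
volume = 1,920 + 112 + 4,320 = 6,352 m³
S = 122,489.6 / 6,352 = 19.2836 ‰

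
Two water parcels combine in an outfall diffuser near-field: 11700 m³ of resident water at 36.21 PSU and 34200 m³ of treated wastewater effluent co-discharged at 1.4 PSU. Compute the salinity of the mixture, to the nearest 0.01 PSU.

10.27 PSU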